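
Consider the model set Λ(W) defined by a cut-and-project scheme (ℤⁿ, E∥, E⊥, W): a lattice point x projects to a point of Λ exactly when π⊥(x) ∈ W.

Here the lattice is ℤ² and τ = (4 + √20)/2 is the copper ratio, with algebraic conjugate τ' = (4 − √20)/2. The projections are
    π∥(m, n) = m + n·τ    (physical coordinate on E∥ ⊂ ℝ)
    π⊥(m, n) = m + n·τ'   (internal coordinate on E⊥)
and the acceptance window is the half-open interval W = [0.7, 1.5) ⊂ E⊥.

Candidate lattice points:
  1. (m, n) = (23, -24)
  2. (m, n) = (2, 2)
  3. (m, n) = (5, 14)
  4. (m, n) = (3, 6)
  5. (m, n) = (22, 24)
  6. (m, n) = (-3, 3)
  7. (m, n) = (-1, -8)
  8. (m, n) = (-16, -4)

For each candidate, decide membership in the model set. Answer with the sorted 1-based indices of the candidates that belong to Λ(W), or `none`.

Compute τ' = (4−√20)/2 = -0.236068, so π⊥(m,n) = m -0.236068·n.
candidate 1: (m,n)=(23,-24) → π∥ = 23-24·τ ≈ -78.665631, π⊥ = 23-24·τ' ≈ 28.665631 ∉ [0.7, 1.5) ⇒ out
candidate 2: (m,n)=(2,2) → π∥ = 2+2·τ ≈ 10.472136, π⊥ = 2+2·τ' ≈ 1.527864 ∉ [0.7, 1.5) ⇒ out
candidate 3: (m,n)=(5,14) → π∥ = 5+14·τ ≈ 64.304952, π⊥ = 5+14·τ' ≈ 1.695048 ∉ [0.7, 1.5) ⇒ out
candidate 4: (m,n)=(3,6) → π∥ = 3+6·τ ≈ 28.416408, π⊥ = 3+6·τ' ≈ 1.583592 ∉ [0.7, 1.5) ⇒ out
candidate 5: (m,n)=(22,24) → π∥ = 22+24·τ ≈ 123.665631, π⊥ = 22+24·τ' ≈ 16.334369 ∉ [0.7, 1.5) ⇒ out
candidate 6: (m,n)=(-3,3) → π∥ = -3+3·τ ≈ 9.708204, π⊥ = -3+3·τ' ≈ -3.708204 ∉ [0.7, 1.5) ⇒ out
candidate 7: (m,n)=(-1,-8) → π∥ = -1-8·τ ≈ -34.888544, π⊥ = -1-8·τ' ≈ 0.888544 ∈ [0.7, 1.5) ⇒ IN Λ
candidate 8: (m,n)=(-16,-4) → π∥ = -16-4·τ ≈ -32.944272, π⊥ = -16-4·τ' ≈ -15.055728 ∉ [0.7, 1.5) ⇒ out

7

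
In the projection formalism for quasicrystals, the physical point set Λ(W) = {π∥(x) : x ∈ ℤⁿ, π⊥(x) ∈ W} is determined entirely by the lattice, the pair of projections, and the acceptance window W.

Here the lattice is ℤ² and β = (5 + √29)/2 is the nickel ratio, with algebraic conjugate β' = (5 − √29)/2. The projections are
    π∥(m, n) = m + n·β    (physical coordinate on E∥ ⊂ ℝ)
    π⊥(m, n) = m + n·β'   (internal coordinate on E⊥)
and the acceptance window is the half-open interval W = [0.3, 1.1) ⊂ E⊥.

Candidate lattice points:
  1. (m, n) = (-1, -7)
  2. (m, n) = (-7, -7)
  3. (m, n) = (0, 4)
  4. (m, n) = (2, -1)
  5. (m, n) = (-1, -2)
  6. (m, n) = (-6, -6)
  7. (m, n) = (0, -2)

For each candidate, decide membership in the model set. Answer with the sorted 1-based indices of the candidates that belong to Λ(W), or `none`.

Numerically β ≈ 5.1926 and β' = −1/β ≈ -0.1926.
[1] lift (-1,-7): star map gives 0.3481; window check 0.3 ≤ 0.3481 < 1.1 is true → IN Λ
[2] lift (-7,-7): star map gives -5.6519; window check 0.3 ≤ -5.6519 < 1.1 is false → out
[3] lift (0,4): star map gives -0.7703; window check 0.3 ≤ -0.7703 < 1.1 is false → out
[4] lift (2,-1): star map gives 2.1926; window check 0.3 ≤ 2.1926 < 1.1 is false → out
[5] lift (-1,-2): star map gives -0.6148; window check 0.3 ≤ -0.6148 < 1.1 is false → out
[6] lift (-6,-6): star map gives -4.8445; window check 0.3 ≤ -4.8445 < 1.1 is false → out
[7] lift (0,-2): star map gives 0.3852; window check 0.3 ≤ 0.3852 < 1.1 is true → IN Λ

1, 7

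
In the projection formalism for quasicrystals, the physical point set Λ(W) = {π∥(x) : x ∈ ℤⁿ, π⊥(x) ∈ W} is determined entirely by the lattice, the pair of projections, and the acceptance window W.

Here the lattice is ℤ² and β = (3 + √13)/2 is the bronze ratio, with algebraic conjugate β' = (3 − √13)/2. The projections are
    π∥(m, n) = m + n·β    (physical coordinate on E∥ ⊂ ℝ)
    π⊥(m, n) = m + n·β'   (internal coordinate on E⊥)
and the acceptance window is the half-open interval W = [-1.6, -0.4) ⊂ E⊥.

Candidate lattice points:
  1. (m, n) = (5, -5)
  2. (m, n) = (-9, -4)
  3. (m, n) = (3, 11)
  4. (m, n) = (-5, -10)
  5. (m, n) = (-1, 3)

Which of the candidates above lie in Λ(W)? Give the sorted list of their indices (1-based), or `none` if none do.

none

Compute β' = (3−√13)/2 = -0.3028, so π⊥(m,n) = m -0.3028·n.
candidate 1: (m,n)=(5,-5) → π∥ = 5-5·β ≈ -11.5139, π⊥ = 5-5·β' ≈ 6.5139 ∉ [-1.6, -0.4) ⇒ out
candidate 2: (m,n)=(-9,-4) → π∥ = -9-4·β ≈ -22.2111, π⊥ = -9-4·β' ≈ -7.7889 ∉ [-1.6, -0.4) ⇒ out
candidate 3: (m,n)=(3,11) → π∥ = 3+11·β ≈ 39.3305, π⊥ = 3+11·β' ≈ -0.3305 ∉ [-1.6, -0.4) ⇒ out
candidate 4: (m,n)=(-5,-10) → π∥ = -5-10·β ≈ -38.0278, π⊥ = -5-10·β' ≈ -1.9722 ∉ [-1.6, -0.4) ⇒ out
candidate 5: (m,n)=(-1,3) → π∥ = -1+3·β ≈ 8.9083, π⊥ = -1+3·β' ≈ -1.9083 ∉ [-1.6, -0.4) ⇒ out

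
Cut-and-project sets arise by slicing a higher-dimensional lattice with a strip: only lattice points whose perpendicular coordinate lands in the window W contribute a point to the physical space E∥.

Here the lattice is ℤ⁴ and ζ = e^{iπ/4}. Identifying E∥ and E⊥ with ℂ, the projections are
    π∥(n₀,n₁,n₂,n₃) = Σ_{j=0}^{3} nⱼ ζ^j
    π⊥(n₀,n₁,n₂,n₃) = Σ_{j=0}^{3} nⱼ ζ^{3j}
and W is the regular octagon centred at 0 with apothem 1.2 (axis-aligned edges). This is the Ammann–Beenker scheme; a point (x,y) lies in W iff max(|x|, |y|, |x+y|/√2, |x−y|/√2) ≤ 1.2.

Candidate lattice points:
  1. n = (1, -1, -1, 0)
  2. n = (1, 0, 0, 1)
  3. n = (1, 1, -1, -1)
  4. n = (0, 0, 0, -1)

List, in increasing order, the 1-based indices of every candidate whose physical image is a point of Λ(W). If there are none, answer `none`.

3, 4

π⊥(n) = n₀ + n₁ζ³ + n₂ζ⁶ + n₃ζ⁹ where ζ = e^{iπ/4}.
#1 (1, -1, -1, 0): internal (1.7071, 0.2929); octagon support 1.7071 vs apothem 1.2 → ∉ W
#2 (1, 0, 0, 1): internal (1.7071, 0.7071); octagon support 1.7071 vs apothem 1.2 → ∉ W
#3 (1, 1, -1, -1): internal (-0.4142, 1.0000); octagon support 1.0000 vs apothem 1.2 → ∈ W
#4 (0, 0, 0, -1): internal (-0.7071, -0.7071); octagon support 1.0000 vs apothem 1.2 → ∈ W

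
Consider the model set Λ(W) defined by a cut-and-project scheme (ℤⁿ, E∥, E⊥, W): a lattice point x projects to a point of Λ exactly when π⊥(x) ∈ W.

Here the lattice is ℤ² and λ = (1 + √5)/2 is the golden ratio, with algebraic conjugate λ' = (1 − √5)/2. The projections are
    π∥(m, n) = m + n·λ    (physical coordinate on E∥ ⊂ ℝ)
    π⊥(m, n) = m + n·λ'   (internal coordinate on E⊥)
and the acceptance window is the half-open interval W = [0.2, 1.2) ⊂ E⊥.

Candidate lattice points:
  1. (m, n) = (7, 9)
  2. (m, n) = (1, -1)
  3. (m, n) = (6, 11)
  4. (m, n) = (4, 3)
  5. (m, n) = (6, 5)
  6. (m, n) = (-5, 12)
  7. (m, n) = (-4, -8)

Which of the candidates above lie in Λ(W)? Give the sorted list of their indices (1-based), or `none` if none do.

7

Numerically λ ≈ 1.618034 and λ' = −1/λ ≈ -0.618034.
[1] lift (7,9): star map gives 1.437694; window check 0.2 ≤ 1.437694 < 1.2 is false → out
[2] lift (1,-1): star map gives 1.618034; window check 0.2 ≤ 1.618034 < 1.2 is false → out
[3] lift (6,11): star map gives -0.798374; window check 0.2 ≤ -0.798374 < 1.2 is false → out
[4] lift (4,3): star map gives 2.145898; window check 0.2 ≤ 2.145898 < 1.2 is false → out
[5] lift (6,5): star map gives 2.909830; window check 0.2 ≤ 2.909830 < 1.2 is false → out
[6] lift (-5,12): star map gives -12.416408; window check 0.2 ≤ -12.416408 < 1.2 is false → out
[7] lift (-4,-8): star map gives 0.944272; window check 0.2 ≤ 0.944272 < 1.2 is true → IN Λ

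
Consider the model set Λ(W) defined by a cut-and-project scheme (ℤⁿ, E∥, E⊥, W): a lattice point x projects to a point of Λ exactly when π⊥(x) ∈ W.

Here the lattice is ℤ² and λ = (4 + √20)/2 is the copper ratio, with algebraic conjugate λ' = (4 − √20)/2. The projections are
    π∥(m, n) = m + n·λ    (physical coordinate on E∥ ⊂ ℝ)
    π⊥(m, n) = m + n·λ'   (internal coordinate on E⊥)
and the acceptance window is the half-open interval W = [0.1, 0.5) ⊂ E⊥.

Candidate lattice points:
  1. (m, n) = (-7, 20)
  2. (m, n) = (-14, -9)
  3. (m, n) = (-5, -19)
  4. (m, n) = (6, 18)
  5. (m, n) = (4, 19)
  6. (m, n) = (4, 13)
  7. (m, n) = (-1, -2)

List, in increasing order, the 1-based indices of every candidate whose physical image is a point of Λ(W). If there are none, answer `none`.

Numerically λ ≈ 4.236068 and λ' = −1/λ ≈ -0.236068.
#1 (-7,20): internal coord -7 + (20)·λ' = -11.721360; -11.721360 ∉ [0.1, 0.5) → out
#2 (-14,-9): internal coord -14 + (-9)·λ' = -11.875388; -11.875388 ∉ [0.1, 0.5) → out
#3 (-5,-19): internal coord -5 + (-19)·λ' = -0.514708; -0.514708 ∉ [0.1, 0.5) → out
#4 (6,18): internal coord 6 + (18)·λ' = +1.750776; +1.750776 ∉ [0.1, 0.5) → out
#5 (4,19): internal coord 4 + (19)·λ' = -0.485292; -0.485292 ∉ [0.1, 0.5) → out
#6 (4,13): internal coord 4 + (13)·λ' = +0.931116; +0.931116 ∉ [0.1, 0.5) → out
#7 (-1,-2): internal coord -1 + (-2)·λ' = -0.527864; -0.527864 ∉ [0.1, 0.5) → out

none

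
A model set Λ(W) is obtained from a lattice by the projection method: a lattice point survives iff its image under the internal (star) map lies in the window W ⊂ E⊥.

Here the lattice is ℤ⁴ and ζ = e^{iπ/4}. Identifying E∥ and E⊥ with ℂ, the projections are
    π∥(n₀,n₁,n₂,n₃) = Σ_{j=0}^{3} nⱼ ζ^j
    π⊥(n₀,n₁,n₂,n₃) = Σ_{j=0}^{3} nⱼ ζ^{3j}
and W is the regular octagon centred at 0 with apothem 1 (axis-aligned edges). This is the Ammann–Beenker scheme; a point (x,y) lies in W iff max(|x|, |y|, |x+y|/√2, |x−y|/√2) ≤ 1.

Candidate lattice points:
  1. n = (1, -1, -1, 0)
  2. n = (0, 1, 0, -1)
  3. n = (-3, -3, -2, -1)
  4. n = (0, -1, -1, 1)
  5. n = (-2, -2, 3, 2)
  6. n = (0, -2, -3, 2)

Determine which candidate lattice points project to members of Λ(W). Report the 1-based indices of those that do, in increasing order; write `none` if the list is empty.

none

Internal map: ζ^{3j} for j=0..3 gives (1,0), (−√2/2,√2/2), (0,−1), (√2/2,√2/2).
#1 (1, -1, -1, 0): internal (1.707107, 0.292893); octagon support 1.707107 vs apothem 1 → ∉ W
#2 (0, 1, 0, -1): internal (-1.414214, 0.000000); octagon support 1.414214 vs apothem 1 → ∉ W
#3 (-3, -3, -2, -1): internal (-1.585786, -0.828427); octagon support 1.707107 vs apothem 1 → ∉ W
#4 (0, -1, -1, 1): internal (1.414214, 1.000000); octagon support 1.707107 vs apothem 1 → ∉ W
#5 (-2, -2, 3, 2): internal (0.828427, -3.000000); octagon support 3.000000 vs apothem 1 → ∉ W
#6 (0, -2, -3, 2): internal (2.828427, 3.000000); octagon support 4.121320 vs apothem 1 → ∉ W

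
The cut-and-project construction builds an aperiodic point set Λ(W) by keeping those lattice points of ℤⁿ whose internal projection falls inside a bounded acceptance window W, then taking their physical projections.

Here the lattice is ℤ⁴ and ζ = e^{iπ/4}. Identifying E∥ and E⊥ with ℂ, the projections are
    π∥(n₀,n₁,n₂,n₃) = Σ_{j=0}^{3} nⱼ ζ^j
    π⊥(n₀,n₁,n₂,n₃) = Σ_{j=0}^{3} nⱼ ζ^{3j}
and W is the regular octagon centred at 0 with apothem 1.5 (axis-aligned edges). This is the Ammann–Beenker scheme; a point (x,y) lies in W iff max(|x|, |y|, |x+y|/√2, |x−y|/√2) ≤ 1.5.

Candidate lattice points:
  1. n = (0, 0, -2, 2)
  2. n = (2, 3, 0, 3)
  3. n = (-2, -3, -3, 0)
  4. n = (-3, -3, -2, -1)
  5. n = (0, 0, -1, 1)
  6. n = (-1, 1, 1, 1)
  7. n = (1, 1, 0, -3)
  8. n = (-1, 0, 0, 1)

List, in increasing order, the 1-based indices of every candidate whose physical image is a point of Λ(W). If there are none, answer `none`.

π⊥(n) = n₀ + n₁ζ³ + n₂ζ⁶ + n₃ζ⁹ where ζ = e^{iπ/4}.
#1 (0, 0, -2, 2): internal (1.4142, 3.4142); octagon support 3.4142 vs apothem 1.5 → ∉ W
#2 (2, 3, 0, 3): internal (2.0000, 4.2426); octagon support 4.4142 vs apothem 1.5 → ∉ W
#3 (-2, -3, -3, 0): internal (0.1213, 0.8787); octagon support 0.8787 vs apothem 1.5 → ∈ W
#4 (-3, -3, -2, -1): internal (-1.5858, -0.8284); octagon support 1.7071 vs apothem 1.5 → ∉ W
#5 (0, 0, -1, 1): internal (0.7071, 1.7071); octagon support 1.7071 vs apothem 1.5 → ∉ W
#6 (-1, 1, 1, 1): internal (-1.0000, 0.4142); octagon support 1.0000 vs apothem 1.5 → ∈ W
#7 (1, 1, 0, -3): internal (-1.8284, -1.4142); octagon support 2.2929 vs apothem 1.5 → ∉ W
#8 (-1, 0, 0, 1): internal (-0.2929, 0.7071); octagon support 0.7071 vs apothem 1.5 → ∈ W

3, 6, 8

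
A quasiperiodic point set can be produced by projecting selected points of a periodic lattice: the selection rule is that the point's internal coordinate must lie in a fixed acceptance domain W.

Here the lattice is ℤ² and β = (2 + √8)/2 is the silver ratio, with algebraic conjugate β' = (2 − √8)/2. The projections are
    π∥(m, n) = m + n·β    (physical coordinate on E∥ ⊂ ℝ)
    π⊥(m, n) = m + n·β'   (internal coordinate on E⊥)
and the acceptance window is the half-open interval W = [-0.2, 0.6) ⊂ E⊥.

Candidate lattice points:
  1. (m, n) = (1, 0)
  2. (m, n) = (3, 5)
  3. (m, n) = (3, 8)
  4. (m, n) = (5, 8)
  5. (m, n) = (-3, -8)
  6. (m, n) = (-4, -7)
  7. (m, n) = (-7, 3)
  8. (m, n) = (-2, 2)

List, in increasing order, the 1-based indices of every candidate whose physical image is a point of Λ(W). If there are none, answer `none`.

Numerically β ≈ 2.414214 and β' = −1/β ≈ -0.414214.
[1] lift (1,0): star map gives 1.000000; window check -0.2 ≤ 1.000000 < 0.6 is false → out
[2] lift (3,5): star map gives 0.928932; window check -0.2 ≤ 0.928932 < 0.6 is false → out
[3] lift (3,8): star map gives -0.313708; window check -0.2 ≤ -0.313708 < 0.6 is false → out
[4] lift (5,8): star map gives 1.686292; window check -0.2 ≤ 1.686292 < 0.6 is false → out
[5] lift (-3,-8): star map gives 0.313708; window check -0.2 ≤ 0.313708 < 0.6 is true → IN Λ
[6] lift (-4,-7): star map gives -1.100505; window check -0.2 ≤ -1.100505 < 0.6 is false → out
[7] lift (-7,3): star map gives -8.242641; window check -0.2 ≤ -8.242641 < 0.6 is false → out
[8] lift (-2,2): star map gives -2.828427; window check -0.2 ≤ -2.828427 < 0.6 is false → out

5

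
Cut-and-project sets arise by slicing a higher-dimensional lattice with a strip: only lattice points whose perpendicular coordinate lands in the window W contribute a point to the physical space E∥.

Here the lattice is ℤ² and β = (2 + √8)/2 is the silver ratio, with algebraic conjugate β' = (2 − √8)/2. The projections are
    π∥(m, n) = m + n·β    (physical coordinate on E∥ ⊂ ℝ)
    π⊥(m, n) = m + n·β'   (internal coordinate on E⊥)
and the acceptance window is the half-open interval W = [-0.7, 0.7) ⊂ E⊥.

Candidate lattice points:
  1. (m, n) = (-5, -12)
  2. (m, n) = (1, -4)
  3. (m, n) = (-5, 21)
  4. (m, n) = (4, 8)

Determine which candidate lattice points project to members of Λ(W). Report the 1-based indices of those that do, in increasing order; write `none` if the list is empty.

β' = (2−√8)/2 ≈ -0.414214.
[1] lift (-5,-12): star map gives -0.029437; window check -0.7 ≤ -0.029437 < 0.7 is true → IN Λ
[2] lift (1,-4): star map gives 2.656854; window check -0.7 ≤ 2.656854 < 0.7 is false → out
[3] lift (-5,21): star map gives -13.698485; window check -0.7 ≤ -13.698485 < 0.7 is false → out
[4] lift (4,8): star map gives 0.686292; window check -0.7 ≤ 0.686292 < 0.7 is true → IN Λ

1, 4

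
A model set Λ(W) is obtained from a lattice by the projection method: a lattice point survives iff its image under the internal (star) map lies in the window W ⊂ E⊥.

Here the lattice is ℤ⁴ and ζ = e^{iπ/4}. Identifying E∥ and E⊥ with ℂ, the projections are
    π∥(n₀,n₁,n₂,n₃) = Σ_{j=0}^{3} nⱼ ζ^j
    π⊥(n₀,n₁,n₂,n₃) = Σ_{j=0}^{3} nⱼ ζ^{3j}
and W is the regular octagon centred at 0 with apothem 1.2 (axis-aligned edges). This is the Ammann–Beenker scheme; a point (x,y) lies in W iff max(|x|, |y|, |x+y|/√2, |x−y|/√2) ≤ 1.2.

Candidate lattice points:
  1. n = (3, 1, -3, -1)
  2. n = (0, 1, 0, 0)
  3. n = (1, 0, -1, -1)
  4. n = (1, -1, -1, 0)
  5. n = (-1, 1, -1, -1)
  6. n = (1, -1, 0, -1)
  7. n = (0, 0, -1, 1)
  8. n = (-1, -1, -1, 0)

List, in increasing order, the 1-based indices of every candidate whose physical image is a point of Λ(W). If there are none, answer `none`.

π⊥(n) = n₀ + n₁ζ³ + n₂ζ⁶ + n₃ζ⁹ where ζ = e^{iπ/4}.
#1 (3, 1, -3, -1): internal (1.5858, 3.0000); octagon support 3.2426 vs apothem 1.2 → ∉ W
#2 (0, 1, 0, 0): internal (-0.7071, 0.7071); octagon support 1.0000 vs apothem 1.2 → ∈ W
#3 (1, 0, -1, -1): internal (0.2929, 0.2929); octagon support 0.4142 vs apothem 1.2 → ∈ W
#4 (1, -1, -1, 0): internal (1.7071, 0.2929); octagon support 1.7071 vs apothem 1.2 → ∉ W
#5 (-1, 1, -1, -1): internal (-2.4142, 1.0000); octagon support 2.4142 vs apothem 1.2 → ∉ W
#6 (1, -1, 0, -1): internal (1.0000, -1.4142); octagon support 1.7071 vs apothem 1.2 → ∉ W
#7 (0, 0, -1, 1): internal (0.7071, 1.7071); octagon support 1.7071 vs apothem 1.2 → ∉ W
#8 (-1, -1, -1, 0): internal (-0.2929, 0.2929); octagon support 0.4142 vs apothem 1.2 → ∈ W

2, 3, 8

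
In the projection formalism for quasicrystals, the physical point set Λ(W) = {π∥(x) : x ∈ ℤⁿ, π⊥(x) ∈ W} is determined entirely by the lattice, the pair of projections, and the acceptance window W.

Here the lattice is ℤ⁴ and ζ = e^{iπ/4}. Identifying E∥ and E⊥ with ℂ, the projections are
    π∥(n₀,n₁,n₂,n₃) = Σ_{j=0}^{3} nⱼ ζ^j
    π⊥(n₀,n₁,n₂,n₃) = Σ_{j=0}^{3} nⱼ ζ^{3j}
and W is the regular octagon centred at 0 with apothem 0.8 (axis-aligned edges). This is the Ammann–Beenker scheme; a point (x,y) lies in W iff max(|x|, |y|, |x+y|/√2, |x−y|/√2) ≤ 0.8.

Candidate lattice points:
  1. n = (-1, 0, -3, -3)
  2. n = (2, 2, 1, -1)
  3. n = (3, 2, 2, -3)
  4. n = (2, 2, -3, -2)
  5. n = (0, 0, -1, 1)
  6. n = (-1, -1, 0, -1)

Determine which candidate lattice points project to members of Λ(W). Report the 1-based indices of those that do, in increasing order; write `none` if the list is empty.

2

π⊥(n) = n₀ + n₁ζ³ + n₂ζ⁶ + n₃ζ⁹ where ζ = e^{iπ/4}.
candidate 1: n = (-1, 0, -3, -3) → π⊥ ≈ (-3.1213, +0.8787); max(|x|,|y|,|x±y|/√2) = 3.1213 > 0.8 ⇒ ∉ W
candidate 2: n = (2, 2, 1, -1) → π⊥ ≈ (-0.1213, -0.2929); max(|x|,|y|,|x±y|/√2) = 0.2929 ≤ 0.8 ⇒ ∈ W
candidate 3: n = (3, 2, 2, -3) → π⊥ ≈ (-0.5355, -2.7071); max(|x|,|y|,|x±y|/√2) = 2.7071 > 0.8 ⇒ ∉ W
candidate 4: n = (2, 2, -3, -2) → π⊥ ≈ (-0.8284, +3.0000); max(|x|,|y|,|x±y|/√2) = 3.0000 > 0.8 ⇒ ∉ W
candidate 5: n = (0, 0, -1, 1) → π⊥ ≈ (+0.7071, +1.7071); max(|x|,|y|,|x±y|/√2) = 1.7071 > 0.8 ⇒ ∉ W
candidate 6: n = (-1, -1, 0, -1) → π⊥ ≈ (-1.0000, -1.4142); max(|x|,|y|,|x±y|/√2) = 1.7071 > 0.8 ⇒ ∉ W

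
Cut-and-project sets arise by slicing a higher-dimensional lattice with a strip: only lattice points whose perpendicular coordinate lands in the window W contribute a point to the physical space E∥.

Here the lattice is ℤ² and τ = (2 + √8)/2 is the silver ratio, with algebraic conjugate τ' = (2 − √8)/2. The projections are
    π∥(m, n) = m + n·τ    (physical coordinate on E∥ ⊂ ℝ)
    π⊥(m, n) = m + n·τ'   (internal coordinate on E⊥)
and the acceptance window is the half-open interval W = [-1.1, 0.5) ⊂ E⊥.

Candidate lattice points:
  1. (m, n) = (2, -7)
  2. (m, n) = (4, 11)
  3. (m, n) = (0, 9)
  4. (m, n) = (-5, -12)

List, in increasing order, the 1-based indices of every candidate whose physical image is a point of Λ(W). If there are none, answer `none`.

2, 4

Numerically τ ≈ 2.41421 and τ' = −1/τ ≈ -0.41421.
[1] lift (2,-7): star map gives 4.89949; window check -1.1 ≤ 4.89949 < 0.5 is false → out
[2] lift (4,11): star map gives -0.55635; window check -1.1 ≤ -0.55635 < 0.5 is true → IN Λ
[3] lift (0,9): star map gives -3.72792; window check -1.1 ≤ -3.72792 < 0.5 is false → out
[4] lift (-5,-12): star map gives -0.02944; window check -1.1 ≤ -0.02944 < 0.5 is true → IN Λ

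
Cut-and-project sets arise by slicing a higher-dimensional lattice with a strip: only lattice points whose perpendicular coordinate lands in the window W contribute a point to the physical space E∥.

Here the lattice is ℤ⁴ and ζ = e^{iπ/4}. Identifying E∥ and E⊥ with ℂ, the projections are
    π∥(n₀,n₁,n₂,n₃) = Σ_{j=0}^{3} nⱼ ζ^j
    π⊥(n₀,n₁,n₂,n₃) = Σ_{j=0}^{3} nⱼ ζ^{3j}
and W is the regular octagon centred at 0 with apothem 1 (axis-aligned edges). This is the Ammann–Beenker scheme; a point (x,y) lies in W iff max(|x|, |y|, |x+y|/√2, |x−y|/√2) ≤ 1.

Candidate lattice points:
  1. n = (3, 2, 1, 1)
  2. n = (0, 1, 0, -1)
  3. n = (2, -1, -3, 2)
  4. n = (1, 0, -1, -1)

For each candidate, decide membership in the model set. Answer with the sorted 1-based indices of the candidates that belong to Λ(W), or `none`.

4

Internal map: ζ^{3j} for j=0..3 gives (1,0), (−√2/2,√2/2), (0,−1), (√2/2,√2/2).
candidate 1: n = (3, 2, 1, 1) → π⊥ ≈ (+2.292893, +1.121320); max(|x|,|y|,|x±y|/√2) = 2.414214 > 1 ⇒ ∉ W
candidate 2: n = (0, 1, 0, -1) → π⊥ ≈ (-1.414214, +0.000000); max(|x|,|y|,|x±y|/√2) = 1.414214 > 1 ⇒ ∉ W
candidate 3: n = (2, -1, -3, 2) → π⊥ ≈ (+4.121320, +3.707107); max(|x|,|y|,|x±y|/√2) = 5.535534 > 1 ⇒ ∉ W
candidate 4: n = (1, 0, -1, -1) → π⊥ ≈ (+0.292893, +0.292893); max(|x|,|y|,|x±y|/√2) = 0.414214 ≤ 1 ⇒ ∈ W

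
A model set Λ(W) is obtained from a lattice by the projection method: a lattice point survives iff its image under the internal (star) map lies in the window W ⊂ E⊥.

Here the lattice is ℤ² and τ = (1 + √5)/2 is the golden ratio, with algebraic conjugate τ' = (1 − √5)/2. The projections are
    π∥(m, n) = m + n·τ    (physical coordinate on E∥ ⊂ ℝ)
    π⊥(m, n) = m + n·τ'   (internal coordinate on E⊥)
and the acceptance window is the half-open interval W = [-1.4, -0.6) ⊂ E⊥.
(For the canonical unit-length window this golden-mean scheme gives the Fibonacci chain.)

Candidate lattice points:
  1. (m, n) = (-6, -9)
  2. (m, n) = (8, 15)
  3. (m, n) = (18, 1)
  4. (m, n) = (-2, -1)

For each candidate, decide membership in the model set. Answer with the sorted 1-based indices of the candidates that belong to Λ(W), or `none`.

2, 4

Compute τ' = (1−√5)/2 = -0.6180, so π⊥(m,n) = m -0.6180·n.
candidate 1: (m,n)=(-6,-9) → π∥ = -6-9·τ ≈ -20.5623, π⊥ = -6-9·τ' ≈ -0.4377 ∉ [-1.4, -0.6) ⇒ out
candidate 2: (m,n)=(8,15) → π∥ = 8+15·τ ≈ 32.2705, π⊥ = 8+15·τ' ≈ -1.2705 ∈ [-1.4, -0.6) ⇒ IN Λ
candidate 3: (m,n)=(18,1) → π∥ = 18+1·τ ≈ 19.6180, π⊥ = 18+1·τ' ≈ 17.3820 ∉ [-1.4, -0.6) ⇒ out
candidate 4: (m,n)=(-2,-1) → π∥ = -2-1·τ ≈ -3.6180, π⊥ = -2-1·τ' ≈ -1.3820 ∈ [-1.4, -0.6) ⇒ IN Λ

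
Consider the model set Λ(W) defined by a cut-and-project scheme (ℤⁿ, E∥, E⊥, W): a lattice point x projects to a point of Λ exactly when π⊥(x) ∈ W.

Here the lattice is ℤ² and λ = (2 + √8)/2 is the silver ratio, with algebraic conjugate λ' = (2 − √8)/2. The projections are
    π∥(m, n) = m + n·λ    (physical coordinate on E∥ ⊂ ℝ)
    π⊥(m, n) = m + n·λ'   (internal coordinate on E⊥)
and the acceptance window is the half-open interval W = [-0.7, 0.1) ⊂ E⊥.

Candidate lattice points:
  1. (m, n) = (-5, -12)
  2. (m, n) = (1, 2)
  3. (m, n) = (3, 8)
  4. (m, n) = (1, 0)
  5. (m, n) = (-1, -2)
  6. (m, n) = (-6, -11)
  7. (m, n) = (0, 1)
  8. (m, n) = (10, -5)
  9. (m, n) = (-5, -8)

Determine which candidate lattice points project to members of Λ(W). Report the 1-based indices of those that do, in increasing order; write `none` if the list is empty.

Numerically λ ≈ 2.4142 and λ' = −1/λ ≈ -0.4142.
[1] lift (-5,-12): star map gives -0.0294; window check -0.7 ≤ -0.0294 < 0.1 is true → IN Λ
[2] lift (1,2): star map gives 0.1716; window check -0.7 ≤ 0.1716 < 0.1 is false → out
[3] lift (3,8): star map gives -0.3137; window check -0.7 ≤ -0.3137 < 0.1 is true → IN Λ
[4] lift (1,0): star map gives 1.0000; window check -0.7 ≤ 1.0000 < 0.1 is false → out
[5] lift (-1,-2): star map gives -0.1716; window check -0.7 ≤ -0.1716 < 0.1 is true → IN Λ
[6] lift (-6,-11): star map gives -1.4437; window check -0.7 ≤ -1.4437 < 0.1 is false → out
[7] lift (0,1): star map gives -0.4142; window check -0.7 ≤ -0.4142 < 0.1 is true → IN Λ
[8] lift (10,-5): star map gives 12.0711; window check -0.7 ≤ 12.0711 < 0.1 is false → out
[9] lift (-5,-8): star map gives -1.6863; window check -0.7 ≤ -1.6863 < 0.1 is false → out

1, 3, 5, 7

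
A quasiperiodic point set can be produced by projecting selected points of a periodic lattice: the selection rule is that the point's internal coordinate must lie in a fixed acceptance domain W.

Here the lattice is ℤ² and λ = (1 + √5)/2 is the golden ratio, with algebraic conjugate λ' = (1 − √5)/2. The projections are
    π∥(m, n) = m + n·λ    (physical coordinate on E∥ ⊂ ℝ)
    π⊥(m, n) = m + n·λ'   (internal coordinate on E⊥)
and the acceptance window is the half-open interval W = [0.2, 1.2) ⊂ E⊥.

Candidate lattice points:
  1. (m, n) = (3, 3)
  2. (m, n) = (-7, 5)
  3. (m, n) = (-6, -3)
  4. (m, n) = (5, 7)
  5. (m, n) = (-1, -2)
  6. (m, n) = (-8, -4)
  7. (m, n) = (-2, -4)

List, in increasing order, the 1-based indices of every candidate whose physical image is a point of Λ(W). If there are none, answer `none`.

λ' = (1−√5)/2 ≈ -0.6180.
[1] lift (3,3): star map gives 1.1459; window check 0.2 ≤ 1.1459 < 1.2 is true → IN Λ
[2] lift (-7,5): star map gives -10.0902; window check 0.2 ≤ -10.0902 < 1.2 is false → out
[3] lift (-6,-3): star map gives -4.1459; window check 0.2 ≤ -4.1459 < 1.2 is false → out
[4] lift (5,7): star map gives 0.6738; window check 0.2 ≤ 0.6738 < 1.2 is true → IN Λ
[5] lift (-1,-2): star map gives 0.2361; window check 0.2 ≤ 0.2361 < 1.2 is true → IN Λ
[6] lift (-8,-4): star map gives -5.5279; window check 0.2 ≤ -5.5279 < 1.2 is false → out
[7] lift (-2,-4): star map gives 0.4721; window check 0.2 ≤ 0.4721 < 1.2 is true → IN Λ

1, 4, 5, 7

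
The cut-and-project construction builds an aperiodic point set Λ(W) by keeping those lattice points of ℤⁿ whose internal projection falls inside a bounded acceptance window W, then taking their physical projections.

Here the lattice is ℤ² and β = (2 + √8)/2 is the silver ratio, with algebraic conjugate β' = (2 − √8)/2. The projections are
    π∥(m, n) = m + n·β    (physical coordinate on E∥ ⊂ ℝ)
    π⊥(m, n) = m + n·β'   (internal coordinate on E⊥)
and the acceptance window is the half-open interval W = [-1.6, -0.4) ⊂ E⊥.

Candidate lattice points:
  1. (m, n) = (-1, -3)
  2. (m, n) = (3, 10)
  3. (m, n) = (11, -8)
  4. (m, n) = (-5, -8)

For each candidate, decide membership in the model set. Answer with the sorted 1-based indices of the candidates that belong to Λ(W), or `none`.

Compute β' = (2−√8)/2 = -0.4142, so π⊥(m,n) = m -0.4142·n.
#1 (-1,-3): internal coord -1 + (-3)·β' = +0.2426; +0.2426 ∉ [-1.6, -0.4) → out
#2 (3,10): internal coord 3 + (10)·β' = -1.1421; -1.1421 ∈ [-1.6, -0.4) → IN Λ
#3 (11,-8): internal coord 11 + (-8)·β' = +14.3137; +14.3137 ∉ [-1.6, -0.4) → out
#4 (-5,-8): internal coord -5 + (-8)·β' = -1.6863; -1.6863 ∉ [-1.6, -0.4) → out

2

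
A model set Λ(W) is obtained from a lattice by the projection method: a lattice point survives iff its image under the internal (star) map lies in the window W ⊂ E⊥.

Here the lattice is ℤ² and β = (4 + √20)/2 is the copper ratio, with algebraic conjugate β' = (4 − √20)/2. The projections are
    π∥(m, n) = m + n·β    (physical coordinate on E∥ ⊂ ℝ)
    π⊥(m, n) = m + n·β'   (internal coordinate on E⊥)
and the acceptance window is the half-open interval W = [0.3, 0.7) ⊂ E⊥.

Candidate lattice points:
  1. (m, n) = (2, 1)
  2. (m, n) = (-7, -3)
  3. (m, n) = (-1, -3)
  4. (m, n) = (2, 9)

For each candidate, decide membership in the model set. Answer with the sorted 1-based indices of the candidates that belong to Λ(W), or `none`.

none

β' = (4−√20)/2 ≈ -0.236068.
#1 (2,1): internal coord 2 + (1)·β' = +1.763932; +1.763932 ∉ [0.3, 0.7) → out
#2 (-7,-3): internal coord -7 + (-3)·β' = -6.291796; -6.291796 ∉ [0.3, 0.7) → out
#3 (-1,-3): internal coord -1 + (-3)·β' = -0.291796; -0.291796 ∉ [0.3, 0.7) → out
#4 (2,9): internal coord 2 + (9)·β' = -0.124612; -0.124612 ∉ [0.3, 0.7) → out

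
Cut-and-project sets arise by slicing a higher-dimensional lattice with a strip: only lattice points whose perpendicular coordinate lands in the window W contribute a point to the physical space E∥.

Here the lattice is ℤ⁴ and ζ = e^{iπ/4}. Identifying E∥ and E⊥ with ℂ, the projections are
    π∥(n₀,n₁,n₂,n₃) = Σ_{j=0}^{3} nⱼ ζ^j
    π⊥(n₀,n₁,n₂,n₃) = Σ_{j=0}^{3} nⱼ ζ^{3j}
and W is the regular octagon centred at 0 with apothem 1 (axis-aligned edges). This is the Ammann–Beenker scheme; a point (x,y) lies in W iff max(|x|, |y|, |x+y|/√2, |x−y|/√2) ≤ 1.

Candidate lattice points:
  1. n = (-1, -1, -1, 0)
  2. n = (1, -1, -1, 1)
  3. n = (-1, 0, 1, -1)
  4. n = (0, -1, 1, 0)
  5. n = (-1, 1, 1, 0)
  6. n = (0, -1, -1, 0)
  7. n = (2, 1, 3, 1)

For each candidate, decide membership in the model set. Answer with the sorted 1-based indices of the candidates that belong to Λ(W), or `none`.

1, 6

π⊥(n) = n₀ + n₁ζ³ + n₂ζ⁶ + n₃ζ⁹ where ζ = e^{iπ/4}.
candidate 1: n = (-1, -1, -1, 0) → π⊥ ≈ (-0.2929, +0.2929); max(|x|,|y|,|x±y|/√2) = 0.4142 ≤ 1 ⇒ ∈ W
candidate 2: n = (1, -1, -1, 1) → π⊥ ≈ (+2.4142, +1.0000); max(|x|,|y|,|x±y|/√2) = 2.4142 > 1 ⇒ ∉ W
candidate 3: n = (-1, 0, 1, -1) → π⊥ ≈ (-1.7071, -1.7071); max(|x|,|y|,|x±y|/√2) = 2.4142 > 1 ⇒ ∉ W
candidate 4: n = (0, -1, 1, 0) → π⊥ ≈ (+0.7071, -1.7071); max(|x|,|y|,|x±y|/√2) = 1.7071 > 1 ⇒ ∉ W
candidate 5: n = (-1, 1, 1, 0) → π⊥ ≈ (-1.7071, -0.2929); max(|x|,|y|,|x±y|/√2) = 1.7071 > 1 ⇒ ∉ W
candidate 6: n = (0, -1, -1, 0) → π⊥ ≈ (+0.7071, +0.2929); max(|x|,|y|,|x±y|/√2) = 0.7071 ≤ 1 ⇒ ∈ W
candidate 7: n = (2, 1, 3, 1) → π⊥ ≈ (+2.0000, -1.5858); max(|x|,|y|,|x±y|/√2) = 2.5355 > 1 ⇒ ∉ W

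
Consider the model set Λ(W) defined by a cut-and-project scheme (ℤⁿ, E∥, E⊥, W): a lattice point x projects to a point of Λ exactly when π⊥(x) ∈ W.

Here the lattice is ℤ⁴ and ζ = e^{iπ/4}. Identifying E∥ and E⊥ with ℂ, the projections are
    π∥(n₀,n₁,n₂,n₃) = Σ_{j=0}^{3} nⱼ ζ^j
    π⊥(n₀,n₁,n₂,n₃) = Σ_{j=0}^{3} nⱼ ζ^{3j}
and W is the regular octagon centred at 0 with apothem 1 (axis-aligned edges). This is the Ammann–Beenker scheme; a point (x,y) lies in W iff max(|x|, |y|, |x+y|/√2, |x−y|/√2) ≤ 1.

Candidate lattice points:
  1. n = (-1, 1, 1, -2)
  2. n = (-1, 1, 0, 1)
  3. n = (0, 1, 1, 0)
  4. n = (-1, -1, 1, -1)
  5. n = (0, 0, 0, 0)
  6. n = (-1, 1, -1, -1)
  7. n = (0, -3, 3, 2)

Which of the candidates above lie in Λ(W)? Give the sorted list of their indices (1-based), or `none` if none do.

3, 5

With ζ = e^{iπ/4} the internal vectors are ζ^0,ζ^3,ζ^6,ζ^9.
candidate 1: n = (-1, 1, 1, -2) → π⊥ ≈ (-3.12132, -1.70711); max(|x|,|y|,|x±y|/√2) = 3.41421 > 1 ⇒ ∉ W
candidate 2: n = (-1, 1, 0, 1) → π⊥ ≈ (-1.00000, +1.41421); max(|x|,|y|,|x±y|/√2) = 1.70711 > 1 ⇒ ∉ W
candidate 3: n = (0, 1, 1, 0) → π⊥ ≈ (-0.70711, -0.29289); max(|x|,|y|,|x±y|/√2) = 0.70711 ≤ 1 ⇒ ∈ W
candidate 4: n = (-1, -1, 1, -1) → π⊥ ≈ (-1.00000, -2.41421); max(|x|,|y|,|x±y|/√2) = 2.41421 > 1 ⇒ ∉ W
candidate 5: n = (0, 0, 0, 0) → π⊥ ≈ (+0.00000, +0.00000); max(|x|,|y|,|x±y|/√2) = 0.00000 ≤ 1 ⇒ ∈ W
candidate 6: n = (-1, 1, -1, -1) → π⊥ ≈ (-2.41421, +1.00000); max(|x|,|y|,|x±y|/√2) = 2.41421 > 1 ⇒ ∉ W
candidate 7: n = (0, -3, 3, 2) → π⊥ ≈ (+3.53553, -3.70711); max(|x|,|y|,|x±y|/√2) = 5.12132 > 1 ⇒ ∉ W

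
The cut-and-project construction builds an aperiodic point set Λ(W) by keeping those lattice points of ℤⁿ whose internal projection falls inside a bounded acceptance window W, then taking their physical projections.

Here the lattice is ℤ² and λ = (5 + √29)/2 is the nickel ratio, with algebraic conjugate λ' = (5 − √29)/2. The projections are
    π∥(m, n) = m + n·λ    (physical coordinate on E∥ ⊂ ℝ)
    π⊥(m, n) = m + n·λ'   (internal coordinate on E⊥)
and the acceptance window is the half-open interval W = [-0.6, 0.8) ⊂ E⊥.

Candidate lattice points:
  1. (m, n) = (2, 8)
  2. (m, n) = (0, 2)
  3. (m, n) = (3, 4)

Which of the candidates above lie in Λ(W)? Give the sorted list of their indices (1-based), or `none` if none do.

Numerically λ ≈ 5.1926 and λ' = −1/λ ≈ -0.1926.
#1 (2,8): internal coord 2 + (8)·λ' = +0.4593; +0.4593 ∈ [-0.6, 0.8) → IN Λ
#2 (0,2): internal coord 0 + (2)·λ' = -0.3852; -0.3852 ∈ [-0.6, 0.8) → IN Λ
#3 (3,4): internal coord 3 + (4)·λ' = +2.2297; +2.2297 ∉ [-0.6, 0.8) → out

1, 2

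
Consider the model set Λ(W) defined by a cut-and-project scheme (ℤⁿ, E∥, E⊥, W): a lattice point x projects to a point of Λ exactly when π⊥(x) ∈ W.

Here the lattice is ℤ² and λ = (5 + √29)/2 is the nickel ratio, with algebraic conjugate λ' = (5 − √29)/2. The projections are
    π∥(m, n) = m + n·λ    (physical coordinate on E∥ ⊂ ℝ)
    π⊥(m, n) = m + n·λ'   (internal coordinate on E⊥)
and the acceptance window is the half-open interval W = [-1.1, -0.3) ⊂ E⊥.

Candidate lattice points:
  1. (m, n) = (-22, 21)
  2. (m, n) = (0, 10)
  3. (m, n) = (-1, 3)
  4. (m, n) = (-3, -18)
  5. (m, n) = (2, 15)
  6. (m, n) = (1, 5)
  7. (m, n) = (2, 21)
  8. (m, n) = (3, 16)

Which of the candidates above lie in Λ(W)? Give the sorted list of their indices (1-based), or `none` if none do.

Compute λ' = (5−√29)/2 = -0.192582, so π⊥(m,n) = m -0.192582·n.
[1] lift (-22,21): star map gives -26.044230; window check -1.1 ≤ -26.044230 < -0.3 is false → out
[2] lift (0,10): star map gives -1.925824; window check -1.1 ≤ -1.925824 < -0.3 is false → out
[3] lift (-1,3): star map gives -1.577747; window check -1.1 ≤ -1.577747 < -0.3 is false → out
[4] lift (-3,-18): star map gives 0.466483; window check -1.1 ≤ 0.466483 < -0.3 is false → out
[5] lift (2,15): star map gives -0.888736; window check -1.1 ≤ -0.888736 < -0.3 is true → IN Λ
[6] lift (1,5): star map gives 0.037088; window check -1.1 ≤ 0.037088 < -0.3 is false → out
[7] lift (2,21): star map gives -2.044230; window check -1.1 ≤ -2.044230 < -0.3 is false → out
[8] lift (3,16): star map gives -0.081318; window check -1.1 ≤ -0.081318 < -0.3 is false → out

5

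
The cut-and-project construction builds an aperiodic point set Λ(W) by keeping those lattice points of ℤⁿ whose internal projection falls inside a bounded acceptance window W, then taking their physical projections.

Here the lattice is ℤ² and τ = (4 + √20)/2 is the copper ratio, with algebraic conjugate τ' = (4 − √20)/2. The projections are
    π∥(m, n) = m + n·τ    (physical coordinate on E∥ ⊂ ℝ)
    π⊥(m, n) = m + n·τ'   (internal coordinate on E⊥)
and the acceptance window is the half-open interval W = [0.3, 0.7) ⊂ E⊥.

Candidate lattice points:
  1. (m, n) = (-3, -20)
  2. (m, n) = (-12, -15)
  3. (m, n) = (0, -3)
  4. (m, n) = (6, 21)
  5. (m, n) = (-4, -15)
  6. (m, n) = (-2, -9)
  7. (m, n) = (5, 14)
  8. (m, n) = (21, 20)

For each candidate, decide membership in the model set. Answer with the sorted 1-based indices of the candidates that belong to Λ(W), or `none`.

τ' = (4−√20)/2 ≈ -0.2361.
[1] lift (-3,-20): star map gives 1.7214; window check 0.3 ≤ 1.7214 < 0.7 is false → out
[2] lift (-12,-15): star map gives -8.4590; window check 0.3 ≤ -8.4590 < 0.7 is false → out
[3] lift (0,-3): star map gives 0.7082; window check 0.3 ≤ 0.7082 < 0.7 is false → out
[4] lift (6,21): star map gives 1.0426; window check 0.3 ≤ 1.0426 < 0.7 is false → out
[5] lift (-4,-15): star map gives -0.4590; window check 0.3 ≤ -0.4590 < 0.7 is false → out
[6] lift (-2,-9): star map gives 0.1246; window check 0.3 ≤ 0.1246 < 0.7 is false → out
[7] lift (5,14): star map gives 1.6950; window check 0.3 ≤ 1.6950 < 0.7 is false → out
[8] lift (21,20): star map gives 16.2786; window check 0.3 ≤ 16.2786 < 0.7 is false → out

none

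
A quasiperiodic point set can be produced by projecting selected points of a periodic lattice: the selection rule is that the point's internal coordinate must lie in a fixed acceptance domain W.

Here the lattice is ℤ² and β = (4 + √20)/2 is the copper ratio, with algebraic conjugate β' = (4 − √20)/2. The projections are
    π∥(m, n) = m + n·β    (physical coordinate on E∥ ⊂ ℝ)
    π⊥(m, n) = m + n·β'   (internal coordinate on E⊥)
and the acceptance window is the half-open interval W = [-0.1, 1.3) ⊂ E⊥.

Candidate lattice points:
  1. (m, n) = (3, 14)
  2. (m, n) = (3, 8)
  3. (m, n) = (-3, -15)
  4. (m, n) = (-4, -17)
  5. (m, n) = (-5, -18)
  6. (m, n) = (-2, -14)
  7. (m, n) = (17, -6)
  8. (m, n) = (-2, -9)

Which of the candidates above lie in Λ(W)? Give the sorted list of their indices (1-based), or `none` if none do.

Compute β' = (4−√20)/2 = -0.23607, so π⊥(m,n) = m -0.23607·n.
[1] lift (3,14): star map gives -0.30495; window check -0.1 ≤ -0.30495 < 1.3 is false → out
[2] lift (3,8): star map gives 1.11146; window check -0.1 ≤ 1.11146 < 1.3 is true → IN Λ
[3] lift (-3,-15): star map gives 0.54102; window check -0.1 ≤ 0.54102 < 1.3 is true → IN Λ
[4] lift (-4,-17): star map gives 0.01316; window check -0.1 ≤ 0.01316 < 1.3 is true → IN Λ
[5] lift (-5,-18): star map gives -0.75078; window check -0.1 ≤ -0.75078 < 1.3 is false → out
[6] lift (-2,-14): star map gives 1.30495; window check -0.1 ≤ 1.30495 < 1.3 is false → out
[7] lift (17,-6): star map gives 18.41641; window check -0.1 ≤ 18.41641 < 1.3 is false → out
[8] lift (-2,-9): star map gives 0.12461; window check -0.1 ≤ 0.12461 < 1.3 is true → IN Λ

2, 3, 4, 8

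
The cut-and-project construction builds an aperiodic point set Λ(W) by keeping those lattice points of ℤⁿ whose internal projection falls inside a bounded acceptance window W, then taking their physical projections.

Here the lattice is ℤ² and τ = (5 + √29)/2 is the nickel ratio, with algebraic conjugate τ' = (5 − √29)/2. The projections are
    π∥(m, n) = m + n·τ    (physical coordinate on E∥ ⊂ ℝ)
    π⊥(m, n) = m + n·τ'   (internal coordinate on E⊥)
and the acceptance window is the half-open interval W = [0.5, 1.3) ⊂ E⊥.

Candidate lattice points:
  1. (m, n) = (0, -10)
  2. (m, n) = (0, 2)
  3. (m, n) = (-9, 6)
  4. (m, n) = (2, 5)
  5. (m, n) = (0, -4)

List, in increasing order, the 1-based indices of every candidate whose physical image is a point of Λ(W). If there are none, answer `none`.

Compute τ' = (5−√29)/2 = -0.1926, so π⊥(m,n) = m -0.1926·n.
candidate 1: (m,n)=(0,-10) → π∥ = 0-10·τ ≈ -51.9258, π⊥ = 0-10·τ' ≈ 1.9258 ∉ [0.5, 1.3) ⇒ out
candidate 2: (m,n)=(0,2) → π∥ = 0+2·τ ≈ 10.3852, π⊥ = 0+2·τ' ≈ -0.3852 ∉ [0.5, 1.3) ⇒ out
candidate 3: (m,n)=(-9,6) → π∥ = -9+6·τ ≈ 22.1555, π⊥ = -9+6·τ' ≈ -10.1555 ∉ [0.5, 1.3) ⇒ out
candidate 4: (m,n)=(2,5) → π∥ = 2+5·τ ≈ 27.9629, π⊥ = 2+5·τ' ≈ 1.0371 ∈ [0.5, 1.3) ⇒ IN Λ
candidate 5: (m,n)=(0,-4) → π∥ = 0-4·τ ≈ -20.7703, π⊥ = 0-4·τ' ≈ 0.7703 ∈ [0.5, 1.3) ⇒ IN Λ

4, 5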